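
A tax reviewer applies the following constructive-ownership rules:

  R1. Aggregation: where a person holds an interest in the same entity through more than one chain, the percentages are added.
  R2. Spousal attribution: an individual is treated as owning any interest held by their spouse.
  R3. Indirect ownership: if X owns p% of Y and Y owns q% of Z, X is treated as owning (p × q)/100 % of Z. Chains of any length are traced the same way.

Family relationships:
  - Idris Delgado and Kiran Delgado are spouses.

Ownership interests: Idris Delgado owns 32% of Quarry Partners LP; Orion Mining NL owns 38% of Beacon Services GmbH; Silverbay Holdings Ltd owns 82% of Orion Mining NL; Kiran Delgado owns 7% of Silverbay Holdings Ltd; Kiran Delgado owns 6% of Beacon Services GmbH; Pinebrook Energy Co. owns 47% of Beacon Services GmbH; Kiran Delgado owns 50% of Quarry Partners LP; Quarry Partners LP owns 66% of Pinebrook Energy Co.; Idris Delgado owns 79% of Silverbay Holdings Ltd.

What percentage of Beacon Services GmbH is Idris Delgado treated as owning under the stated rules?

By spousal attribution (R2), Idris Delgado is treated as also owning Kiran Delgado's interest in Quarry Partners LP, giving 32% + 50% = 82%.
By spousal attribution (R2), Idris Delgado is treated as also owning Kiran Delgado's interest in Silverbay Holdings Ltd, giving 79% + 7% = 86%.
By spousal attribution (R2), Idris Delgado is treated as owning Kiran Delgado's 6% interest in Beacon Services GmbH.
Chain via Quarry Partners LP → Pinebrook Energy Co. (R3): 82% × 66% × 47% = 25.4364% of Beacon Services GmbH.
Chain via Silverbay Holdings Ltd → Orion Mining NL (R3): 86% × 82% × 38% = 26.7976% of Beacon Services GmbH.
Direct interest in Beacon Services GmbH: 6%.
Aggregating (R1): 25.4364% + 26.7976% + 6% = 58.234%.

58.234%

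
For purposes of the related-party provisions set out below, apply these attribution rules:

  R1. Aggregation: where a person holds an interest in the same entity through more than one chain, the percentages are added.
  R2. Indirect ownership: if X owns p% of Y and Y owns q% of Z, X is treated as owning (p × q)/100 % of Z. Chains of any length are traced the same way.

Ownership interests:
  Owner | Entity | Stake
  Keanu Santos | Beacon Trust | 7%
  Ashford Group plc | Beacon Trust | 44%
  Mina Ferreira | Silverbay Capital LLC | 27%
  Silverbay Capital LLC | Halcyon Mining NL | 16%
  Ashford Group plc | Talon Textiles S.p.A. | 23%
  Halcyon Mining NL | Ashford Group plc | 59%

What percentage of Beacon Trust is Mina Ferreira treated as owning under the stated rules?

1.121472%

Chain via Silverbay Capital LLC → Halcyon Mining NL → Ashford Group plc (R2): 27% × 16% × 59% × 44% = 1.121472% of Beacon Trust.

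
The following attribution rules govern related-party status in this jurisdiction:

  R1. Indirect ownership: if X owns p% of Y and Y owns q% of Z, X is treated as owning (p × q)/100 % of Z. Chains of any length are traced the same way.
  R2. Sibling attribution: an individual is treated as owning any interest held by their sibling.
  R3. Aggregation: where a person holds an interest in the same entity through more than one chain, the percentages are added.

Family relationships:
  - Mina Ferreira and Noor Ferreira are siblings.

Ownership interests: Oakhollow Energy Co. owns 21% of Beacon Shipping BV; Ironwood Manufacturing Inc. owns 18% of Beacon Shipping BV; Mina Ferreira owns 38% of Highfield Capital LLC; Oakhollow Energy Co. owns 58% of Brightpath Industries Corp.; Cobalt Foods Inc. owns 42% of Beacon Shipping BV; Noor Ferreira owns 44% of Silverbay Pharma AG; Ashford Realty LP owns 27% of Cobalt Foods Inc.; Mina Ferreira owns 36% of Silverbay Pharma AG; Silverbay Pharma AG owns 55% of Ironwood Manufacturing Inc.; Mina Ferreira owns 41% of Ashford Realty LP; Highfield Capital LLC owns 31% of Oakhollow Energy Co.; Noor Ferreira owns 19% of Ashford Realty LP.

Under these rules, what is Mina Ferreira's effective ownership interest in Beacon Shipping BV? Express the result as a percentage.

17.1978%

By sibling attribution (R2), Mina Ferreira is treated as also owning Noor Ferreira's interest in Ashford Realty LP, giving 41% + 19% = 60%.
By sibling attribution (R2), Mina Ferreira is treated as also owning Noor Ferreira's interest in Silverbay Pharma AG, giving 36% + 44% = 80%.
Chain via Ashford Realty LP → Cobalt Foods Inc. (R1): 60% × 27% × 42% = 6.804% of Beacon Shipping BV.
Chain via Silverbay Pharma AG → Ironwood Manufacturing Inc. (R1): 80% × 55% × 18% = 7.92% of Beacon Shipping BV.
Chain via Highfield Capital LLC → Oakhollow Energy Co. (R1): 38% × 31% × 21% = 2.4738% of Beacon Shipping BV.
Aggregating (R3): 6.804% + 7.92% + 2.4738% = 17.1978%.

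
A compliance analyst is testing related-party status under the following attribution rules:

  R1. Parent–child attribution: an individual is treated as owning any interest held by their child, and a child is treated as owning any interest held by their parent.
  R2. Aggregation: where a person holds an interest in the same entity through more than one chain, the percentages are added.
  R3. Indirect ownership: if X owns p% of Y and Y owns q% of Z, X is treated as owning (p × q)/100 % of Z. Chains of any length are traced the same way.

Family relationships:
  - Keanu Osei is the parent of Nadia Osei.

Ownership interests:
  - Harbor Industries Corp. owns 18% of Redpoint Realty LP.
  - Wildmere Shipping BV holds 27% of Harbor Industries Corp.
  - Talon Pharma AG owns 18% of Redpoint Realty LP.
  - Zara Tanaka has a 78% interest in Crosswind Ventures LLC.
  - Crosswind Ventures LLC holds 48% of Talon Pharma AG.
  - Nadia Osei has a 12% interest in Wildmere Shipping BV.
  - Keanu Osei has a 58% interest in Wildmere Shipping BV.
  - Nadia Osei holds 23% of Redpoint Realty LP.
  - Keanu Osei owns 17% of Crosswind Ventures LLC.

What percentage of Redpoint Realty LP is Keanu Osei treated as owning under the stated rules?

27.8708%

By parent–child attribution (R1), Keanu Osei is treated as also owning Nadia Osei's interest in Wildmere Shipping BV, giving 58% + 12% = 70%.
By parent–child attribution (R1), Keanu Osei is treated as owning Nadia Osei's 23% interest in Redpoint Realty LP.
Chain via Wildmere Shipping BV → Harbor Industries Corp. (R3): 70% × 27% × 18% = 3.402% of Redpoint Realty LP.
Chain via Crosswind Ventures LLC → Talon Pharma AG (R3): 17% × 48% × 18% = 1.4688% of Redpoint Realty LP.
Direct interest in Redpoint Realty LP: 23%.
Aggregating (R2): 3.402% + 1.4688% + 23% = 27.8708%.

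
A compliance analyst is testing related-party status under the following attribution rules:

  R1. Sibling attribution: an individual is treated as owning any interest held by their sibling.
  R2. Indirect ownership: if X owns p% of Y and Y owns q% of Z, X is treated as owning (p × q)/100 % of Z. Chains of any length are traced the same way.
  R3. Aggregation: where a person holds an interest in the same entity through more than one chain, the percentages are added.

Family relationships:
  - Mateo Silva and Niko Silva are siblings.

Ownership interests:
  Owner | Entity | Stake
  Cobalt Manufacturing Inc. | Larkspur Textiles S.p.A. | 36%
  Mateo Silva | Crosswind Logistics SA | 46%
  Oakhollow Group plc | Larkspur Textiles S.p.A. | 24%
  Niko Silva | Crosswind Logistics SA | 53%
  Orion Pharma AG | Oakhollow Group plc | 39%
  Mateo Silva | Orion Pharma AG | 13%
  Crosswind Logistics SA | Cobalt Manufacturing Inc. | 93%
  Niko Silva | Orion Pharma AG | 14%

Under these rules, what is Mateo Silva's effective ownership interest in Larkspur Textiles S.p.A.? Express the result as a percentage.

35.6724%

By sibling attribution (R1), Mateo Silva is treated as also owning Niko Silva's interest in Orion Pharma AG, giving 13% + 14% = 27%.
By sibling attribution (R1), Mateo Silva is treated as also owning Niko Silva's interest in Crosswind Logistics SA, giving 46% + 53% = 99%.
Chain via Orion Pharma AG → Oakhollow Group plc (R2): 27% × 39% × 24% = 2.5272% of Larkspur Textiles S.p.A.
Chain via Crosswind Logistics SA → Cobalt Manufacturing Inc. (R2): 99% × 93% × 36% = 33.1452% of Larkspur Textiles S.p.A.
Aggregating (R3): 2.5272% + 33.1452% = 35.6724%.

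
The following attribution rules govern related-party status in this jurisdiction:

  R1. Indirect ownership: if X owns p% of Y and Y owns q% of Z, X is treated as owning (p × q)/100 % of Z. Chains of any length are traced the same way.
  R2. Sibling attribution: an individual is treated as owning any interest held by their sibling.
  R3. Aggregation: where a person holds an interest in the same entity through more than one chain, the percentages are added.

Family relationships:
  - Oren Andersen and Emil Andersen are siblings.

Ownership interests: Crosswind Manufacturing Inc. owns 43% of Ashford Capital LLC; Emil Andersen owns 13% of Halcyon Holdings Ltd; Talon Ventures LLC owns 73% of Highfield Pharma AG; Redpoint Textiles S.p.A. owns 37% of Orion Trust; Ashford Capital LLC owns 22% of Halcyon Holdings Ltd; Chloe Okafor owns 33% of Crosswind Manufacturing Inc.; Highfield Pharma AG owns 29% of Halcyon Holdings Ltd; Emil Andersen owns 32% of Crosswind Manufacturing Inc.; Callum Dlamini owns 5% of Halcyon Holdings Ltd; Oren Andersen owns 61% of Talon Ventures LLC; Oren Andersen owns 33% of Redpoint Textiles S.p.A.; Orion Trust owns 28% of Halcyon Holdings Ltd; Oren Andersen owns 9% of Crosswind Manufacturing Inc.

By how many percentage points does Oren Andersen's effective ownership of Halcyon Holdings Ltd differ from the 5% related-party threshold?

By sibling attribution (R2), Oren Andersen is treated as also owning Emil Andersen's interest in Crosswind Manufacturing Inc, giving 9% + 32% = 41%.
By sibling attribution (R2), Oren Andersen is treated as owning Emil Andersen's 13% interest in Halcyon Holdings Ltd.
Chain via Redpoint Textiles S.p.A. → Orion Trust (R1): 33% × 37% × 28% = 3.4188% of Halcyon Holdings Ltd.
Chain via Talon Ventures LLC → Highfield Pharma AG (R1): 61% × 73% × 29% = 12.9137% of Halcyon Holdings Ltd.
Chain via Crosswind Manufacturing Inc. → Ashford Capital LLC (R1): 41% × 43% × 22% = 3.8786% of Halcyon Holdings Ltd.
Direct interest in Halcyon Holdings Ltd: 13%.
Aggregating (R3): 3.4188% + 12.9137% + 3.8786% + 13% = 33.2111%.
33.2111% exceeds the 5% threshold by 28.2111 percentage points.

28.2111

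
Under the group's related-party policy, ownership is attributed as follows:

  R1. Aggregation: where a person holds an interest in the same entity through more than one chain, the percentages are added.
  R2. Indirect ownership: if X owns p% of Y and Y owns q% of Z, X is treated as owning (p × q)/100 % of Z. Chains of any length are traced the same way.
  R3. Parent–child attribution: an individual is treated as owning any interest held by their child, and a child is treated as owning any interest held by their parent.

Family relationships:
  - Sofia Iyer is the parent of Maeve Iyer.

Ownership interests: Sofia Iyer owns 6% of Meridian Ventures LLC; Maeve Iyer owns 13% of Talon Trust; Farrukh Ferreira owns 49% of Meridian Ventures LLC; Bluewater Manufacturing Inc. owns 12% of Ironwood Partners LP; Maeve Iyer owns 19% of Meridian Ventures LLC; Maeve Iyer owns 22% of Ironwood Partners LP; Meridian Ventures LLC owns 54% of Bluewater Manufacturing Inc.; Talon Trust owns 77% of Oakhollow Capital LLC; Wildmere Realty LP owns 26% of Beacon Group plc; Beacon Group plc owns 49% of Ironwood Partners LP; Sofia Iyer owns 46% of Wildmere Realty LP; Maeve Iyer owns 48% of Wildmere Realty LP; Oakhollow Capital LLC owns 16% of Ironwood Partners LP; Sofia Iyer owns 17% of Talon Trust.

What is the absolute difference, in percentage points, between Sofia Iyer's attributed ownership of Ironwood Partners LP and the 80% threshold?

By parent–child attribution (R3), Sofia Iyer is treated as also owning Maeve Iyer's interest in Talon Trust, giving 17% + 13% = 30%.
By parent–child attribution (R3), Sofia Iyer is treated as also owning Maeve Iyer's interest in Meridian Ventures LLC, giving 6% + 19% = 25%.
By parent–child attribution (R3), Sofia Iyer is treated as also owning Maeve Iyer's interest in Wildmere Realty LP, giving 46% + 48% = 94%.
By parent–child attribution (R3), Sofia Iyer is treated as owning Maeve Iyer's 22% interest in Ironwood Partners LP.
Chain via Talon Trust → Oakhollow Capital LLC (R2): 30% × 77% × 16% = 3.696% of Ironwood Partners LP.
Chain via Meridian Ventures LLC → Bluewater Manufacturing Inc. (R2): 25% × 54% × 12% = 1.62% of Ironwood Partners LP.
Chain via Wildmere Realty LP → Beacon Group plc (R2): 94% × 26% × 49% = 11.9756% of Ironwood Partners LP.
Direct interest in Ironwood Partners LP: 22%.
Aggregating (R1): 3.696% + 1.62% + 11.9756% + 22% = 39.2916%.
39.2916% falls short of the 80% threshold by 40.7084 percentage points.

40.7084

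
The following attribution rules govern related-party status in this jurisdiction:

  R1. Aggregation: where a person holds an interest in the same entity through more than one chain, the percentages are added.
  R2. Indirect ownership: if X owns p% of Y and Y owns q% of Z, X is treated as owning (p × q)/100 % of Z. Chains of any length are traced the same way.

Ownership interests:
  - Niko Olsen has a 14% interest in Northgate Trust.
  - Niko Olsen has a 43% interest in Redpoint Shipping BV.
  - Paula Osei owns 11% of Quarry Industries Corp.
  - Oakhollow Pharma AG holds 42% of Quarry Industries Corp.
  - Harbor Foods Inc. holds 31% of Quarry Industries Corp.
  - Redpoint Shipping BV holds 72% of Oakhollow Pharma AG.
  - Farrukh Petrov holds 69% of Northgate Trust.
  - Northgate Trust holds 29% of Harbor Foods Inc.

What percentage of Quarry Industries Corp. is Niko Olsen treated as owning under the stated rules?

14.2618%

Chain via Redpoint Shipping BV → Oakhollow Pharma AG (R2): 43% × 72% × 42% = 13.0032% of Quarry Industries Corp.
Chain via Northgate Trust → Harbor Foods Inc. (R2): 14% × 29% × 31% = 1.2586% of Quarry Industries Corp.
Aggregating (R1): 13.0032% + 1.2586% = 14.2618%.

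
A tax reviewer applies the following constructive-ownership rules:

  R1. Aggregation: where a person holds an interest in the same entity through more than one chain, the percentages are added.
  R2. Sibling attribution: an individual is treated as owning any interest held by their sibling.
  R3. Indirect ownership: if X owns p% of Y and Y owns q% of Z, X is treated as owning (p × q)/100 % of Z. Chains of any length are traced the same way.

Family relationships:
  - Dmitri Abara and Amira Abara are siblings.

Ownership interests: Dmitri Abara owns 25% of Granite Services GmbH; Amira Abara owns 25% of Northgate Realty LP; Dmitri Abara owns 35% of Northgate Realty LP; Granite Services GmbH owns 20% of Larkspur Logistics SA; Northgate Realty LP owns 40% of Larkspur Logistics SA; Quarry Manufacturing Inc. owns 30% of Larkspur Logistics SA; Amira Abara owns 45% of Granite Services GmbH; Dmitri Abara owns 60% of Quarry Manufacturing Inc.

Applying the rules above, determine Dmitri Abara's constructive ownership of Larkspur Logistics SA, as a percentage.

By sibling attribution (R2), Dmitri Abara is treated as also owning Amira Abara's interest in Northgate Realty LP, giving 35% + 25% = 60%.
By sibling attribution (R2), Dmitri Abara is treated as also owning Amira Abara's interest in Granite Services GmbH, giving 25% + 45% = 70%.
Chain via Northgate Realty LP (R3): 60% × 40% = 24% of Larkspur Logistics SA.
Chain via Quarry Manufacturing Inc. (R3): 60% × 30% = 18% of Larkspur Logistics SA.
Chain via Granite Services GmbH (R3): 70% × 20% = 14% of Larkspur Logistics SA.
Aggregating (R1): 24% + 18% + 14% = 56%.

56%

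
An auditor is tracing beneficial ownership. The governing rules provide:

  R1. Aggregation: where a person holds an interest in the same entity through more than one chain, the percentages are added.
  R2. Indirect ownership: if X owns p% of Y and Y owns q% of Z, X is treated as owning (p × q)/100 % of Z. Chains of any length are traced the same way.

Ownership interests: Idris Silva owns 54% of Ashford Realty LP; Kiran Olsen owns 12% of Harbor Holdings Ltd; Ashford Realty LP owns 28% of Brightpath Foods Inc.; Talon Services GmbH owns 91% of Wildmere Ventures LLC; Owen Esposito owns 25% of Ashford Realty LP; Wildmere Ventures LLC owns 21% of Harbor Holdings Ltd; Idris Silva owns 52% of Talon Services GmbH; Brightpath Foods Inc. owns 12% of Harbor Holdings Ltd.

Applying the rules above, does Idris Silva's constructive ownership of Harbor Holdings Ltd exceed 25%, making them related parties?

Chain via Ashford Realty LP → Brightpath Foods Inc. (R2): 54% × 28% × 12% = 1.8144% of Harbor Holdings Ltd.
Chain via Talon Services GmbH → Wildmere Ventures LLC (R2): 52% × 91% × 21% = 9.9372% of Harbor Holdings Ltd.
Aggregating (R1): 1.8144% + 9.9372% = 11.7516%.
11.7516% does not exceed the 25% threshold, so Idris is not a related party to Harbor Holdings Ltd.

No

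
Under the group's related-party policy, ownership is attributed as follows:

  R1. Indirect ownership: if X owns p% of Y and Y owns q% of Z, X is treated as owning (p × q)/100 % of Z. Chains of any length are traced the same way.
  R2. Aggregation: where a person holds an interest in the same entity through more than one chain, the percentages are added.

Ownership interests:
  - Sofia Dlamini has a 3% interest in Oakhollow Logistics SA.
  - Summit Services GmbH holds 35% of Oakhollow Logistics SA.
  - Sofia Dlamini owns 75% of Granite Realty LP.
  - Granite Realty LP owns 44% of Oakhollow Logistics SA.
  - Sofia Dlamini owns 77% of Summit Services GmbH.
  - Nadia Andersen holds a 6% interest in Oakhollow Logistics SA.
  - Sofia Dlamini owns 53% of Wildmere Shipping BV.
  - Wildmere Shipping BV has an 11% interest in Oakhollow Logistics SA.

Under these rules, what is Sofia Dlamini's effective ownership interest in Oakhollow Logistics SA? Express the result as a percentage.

Chain via Wildmere Shipping BV (R1): 53% × 11% = 5.83% of Oakhollow Logistics SA.
Chain via Granite Realty LP (R1): 75% × 44% = 33% of Oakhollow Logistics SA.
Chain via Summit Services GmbH (R1): 77% × 35% = 26.95% of Oakhollow Logistics SA.
Direct interest in Oakhollow Logistics SA: 3%.
Aggregating (R2): 5.83% + 33% + 26.95% + 3% = 68.78%.

68.78%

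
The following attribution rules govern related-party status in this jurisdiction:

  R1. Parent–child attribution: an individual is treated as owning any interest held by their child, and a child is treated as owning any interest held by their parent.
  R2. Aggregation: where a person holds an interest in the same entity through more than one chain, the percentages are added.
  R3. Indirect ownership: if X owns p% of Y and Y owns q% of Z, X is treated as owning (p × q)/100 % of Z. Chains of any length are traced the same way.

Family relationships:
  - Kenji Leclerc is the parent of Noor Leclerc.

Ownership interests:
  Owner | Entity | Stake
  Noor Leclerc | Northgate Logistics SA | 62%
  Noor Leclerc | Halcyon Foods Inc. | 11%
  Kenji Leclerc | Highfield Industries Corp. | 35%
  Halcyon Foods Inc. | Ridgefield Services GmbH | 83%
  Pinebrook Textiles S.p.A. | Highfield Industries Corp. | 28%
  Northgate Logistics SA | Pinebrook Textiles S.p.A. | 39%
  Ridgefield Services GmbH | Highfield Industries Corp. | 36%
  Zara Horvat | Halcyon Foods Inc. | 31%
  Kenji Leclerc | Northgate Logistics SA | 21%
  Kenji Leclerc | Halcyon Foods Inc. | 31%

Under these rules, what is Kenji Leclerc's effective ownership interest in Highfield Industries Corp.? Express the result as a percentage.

56.6132%

By parent–child attribution (R1), Kenji Leclerc is treated as also owning Noor Leclerc's interest in Northgate Logistics SA, giving 21% + 62% = 83%.
By parent–child attribution (R1), Kenji Leclerc is treated as also owning Noor Leclerc's interest in Halcyon Foods Inc, giving 31% + 11% = 42%.
Chain via Northgate Logistics SA → Pinebrook Textiles S.p.A. (R3): 83% × 39% × 28% = 9.0636% of Highfield Industries Corp.
Chain via Halcyon Foods Inc. → Ridgefield Services GmbH (R3): 42% × 83% × 36% = 12.5496% of Highfield Industries Corp.
Direct interest in Highfield Industries Corp: 35%.
Aggregating (R2): 9.0636% + 12.5496% + 35% = 56.6132%.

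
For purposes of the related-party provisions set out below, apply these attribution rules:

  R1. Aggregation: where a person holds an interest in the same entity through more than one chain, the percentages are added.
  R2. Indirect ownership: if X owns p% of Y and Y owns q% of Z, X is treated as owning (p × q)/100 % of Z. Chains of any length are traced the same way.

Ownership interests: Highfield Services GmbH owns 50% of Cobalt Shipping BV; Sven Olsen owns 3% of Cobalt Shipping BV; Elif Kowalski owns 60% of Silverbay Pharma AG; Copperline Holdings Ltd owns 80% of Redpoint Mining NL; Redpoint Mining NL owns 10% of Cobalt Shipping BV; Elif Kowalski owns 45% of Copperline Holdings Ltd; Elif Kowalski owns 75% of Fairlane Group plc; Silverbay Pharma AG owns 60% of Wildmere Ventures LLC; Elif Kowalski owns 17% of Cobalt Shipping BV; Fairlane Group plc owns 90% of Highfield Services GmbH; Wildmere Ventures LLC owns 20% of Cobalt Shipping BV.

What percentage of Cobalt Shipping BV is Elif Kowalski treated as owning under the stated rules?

Chain via Fairlane Group plc → Highfield Services GmbH (R2): 75% × 90% × 50% = 33.75% of Cobalt Shipping BV.
Chain via Silverbay Pharma AG → Wildmere Ventures LLC (R2): 60% × 60% × 20% = 7.2% of Cobalt Shipping BV.
Chain via Copperline Holdings Ltd → Redpoint Mining NL (R2): 45% × 80% × 10% = 3.6% of Cobalt Shipping BV.
Direct interest in Cobalt Shipping BV: 17%.
Aggregating (R1): 33.75% + 7.2% + 3.6% + 17% = 61.55%.

61.55%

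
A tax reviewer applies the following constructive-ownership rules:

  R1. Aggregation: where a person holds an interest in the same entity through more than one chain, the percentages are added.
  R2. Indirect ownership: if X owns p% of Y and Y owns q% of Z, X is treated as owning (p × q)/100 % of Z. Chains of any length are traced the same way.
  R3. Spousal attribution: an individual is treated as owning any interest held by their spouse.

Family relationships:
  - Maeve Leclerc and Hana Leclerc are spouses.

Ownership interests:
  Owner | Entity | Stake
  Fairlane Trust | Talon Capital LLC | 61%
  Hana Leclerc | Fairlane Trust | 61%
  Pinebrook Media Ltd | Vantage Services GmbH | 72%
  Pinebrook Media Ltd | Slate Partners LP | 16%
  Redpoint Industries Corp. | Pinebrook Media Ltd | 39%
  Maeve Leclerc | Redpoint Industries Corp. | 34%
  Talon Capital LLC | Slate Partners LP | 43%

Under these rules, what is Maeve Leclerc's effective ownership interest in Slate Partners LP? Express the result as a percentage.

By spousal attribution (R3), Maeve Leclerc is treated as owning Hana Leclerc's 61% interest in Fairlane Trust.
Chain via Redpoint Industries Corp. → Pinebrook Media Ltd (R2): 34% × 39% × 16% = 2.1216% of Slate Partners LP.
Chain via Fairlane Trust → Talon Capital LLC (R2): 61% × 61% × 43% = 16.0003% of Slate Partners LP.
Aggregating (R1): 2.1216% + 16.0003% = 18.1219%.

18.1219%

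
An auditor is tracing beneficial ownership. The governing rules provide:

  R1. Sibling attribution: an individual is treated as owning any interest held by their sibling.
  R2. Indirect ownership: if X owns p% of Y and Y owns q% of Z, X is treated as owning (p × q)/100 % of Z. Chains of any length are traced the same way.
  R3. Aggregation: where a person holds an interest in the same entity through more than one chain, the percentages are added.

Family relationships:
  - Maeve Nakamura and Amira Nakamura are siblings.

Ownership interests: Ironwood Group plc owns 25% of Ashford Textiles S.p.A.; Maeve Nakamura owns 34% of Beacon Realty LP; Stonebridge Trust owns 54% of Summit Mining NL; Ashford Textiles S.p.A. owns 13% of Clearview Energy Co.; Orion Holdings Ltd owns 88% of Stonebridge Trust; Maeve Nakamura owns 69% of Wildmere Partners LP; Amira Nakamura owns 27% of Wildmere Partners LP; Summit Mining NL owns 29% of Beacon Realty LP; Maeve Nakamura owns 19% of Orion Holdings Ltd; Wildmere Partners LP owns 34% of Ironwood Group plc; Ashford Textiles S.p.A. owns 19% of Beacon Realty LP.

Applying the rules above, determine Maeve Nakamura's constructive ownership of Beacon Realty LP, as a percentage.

By sibling attribution (R1), Maeve Nakamura is treated as also owning Amira Nakamura's interest in Wildmere Partners LP, giving 69% + 27% = 96%.
Chain via Orion Holdings Ltd → Stonebridge Trust → Summit Mining NL (R2): 19% × 88% × 54% × 29% = 2.618352% of Beacon Realty LP.
Chain via Wildmere Partners LP → Ironwood Group plc → Ashford Textiles S.p.A. (R2): 96% × 34% × 25% × 19% = 1.5504% of Beacon Realty LP.
Direct interest in Beacon Realty LP: 34%.
Aggregating (R3): 2.618352% + 1.5504% + 34% = 38.168752%.

38.168752%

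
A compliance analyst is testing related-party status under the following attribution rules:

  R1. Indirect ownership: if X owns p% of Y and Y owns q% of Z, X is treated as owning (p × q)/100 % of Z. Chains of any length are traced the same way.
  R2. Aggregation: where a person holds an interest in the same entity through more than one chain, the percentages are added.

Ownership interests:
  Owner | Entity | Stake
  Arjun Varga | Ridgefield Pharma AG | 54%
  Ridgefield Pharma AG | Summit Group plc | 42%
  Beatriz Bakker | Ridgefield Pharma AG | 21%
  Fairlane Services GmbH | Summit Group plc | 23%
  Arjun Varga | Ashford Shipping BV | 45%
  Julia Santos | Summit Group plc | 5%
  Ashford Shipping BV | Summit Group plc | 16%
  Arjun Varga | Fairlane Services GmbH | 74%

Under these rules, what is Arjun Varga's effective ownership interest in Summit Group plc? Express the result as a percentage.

46.9%

Chain via Ridgefield Pharma AG (R1): 54% × 42% = 22.68% of Summit Group plc.
Chain via Ashford Shipping BV (R1): 45% × 16% = 7.2% of Summit Group plc.
Chain via Fairlane Services GmbH (R1): 74% × 23% = 17.02% of Summit Group plc.
Aggregating (R2): 22.68% + 7.2% + 17.02% = 46.9%.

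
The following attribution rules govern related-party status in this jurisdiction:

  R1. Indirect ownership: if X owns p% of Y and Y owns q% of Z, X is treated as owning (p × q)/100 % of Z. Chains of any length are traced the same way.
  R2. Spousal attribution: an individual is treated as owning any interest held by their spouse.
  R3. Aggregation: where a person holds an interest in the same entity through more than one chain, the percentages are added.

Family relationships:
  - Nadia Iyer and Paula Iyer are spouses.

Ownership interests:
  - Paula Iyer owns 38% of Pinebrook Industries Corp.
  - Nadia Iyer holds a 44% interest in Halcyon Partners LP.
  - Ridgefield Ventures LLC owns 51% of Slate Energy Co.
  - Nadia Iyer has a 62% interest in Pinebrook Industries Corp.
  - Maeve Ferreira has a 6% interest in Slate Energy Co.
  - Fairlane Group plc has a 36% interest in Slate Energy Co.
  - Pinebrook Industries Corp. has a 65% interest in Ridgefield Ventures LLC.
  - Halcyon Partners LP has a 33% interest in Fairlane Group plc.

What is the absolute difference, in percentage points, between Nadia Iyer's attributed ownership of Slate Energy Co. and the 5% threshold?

By spousal attribution (R2), Nadia Iyer is treated as also owning Paula Iyer's interest in Pinebrook Industries Corp, giving 62% + 38% = 100%.
Chain via Halcyon Partners LP → Fairlane Group plc (R1): 44% × 33% × 36% = 5.2272% of Slate Energy Co.
Chain via Pinebrook Industries Corp. → Ridgefield Ventures LLC (R1): 100% × 65% × 51% = 33.15% of Slate Energy Co.
Aggregating (R3): 5.2272% + 33.15% = 38.3772%.
38.3772% exceeds the 5% threshold by 33.3772 percentage points.

33.3772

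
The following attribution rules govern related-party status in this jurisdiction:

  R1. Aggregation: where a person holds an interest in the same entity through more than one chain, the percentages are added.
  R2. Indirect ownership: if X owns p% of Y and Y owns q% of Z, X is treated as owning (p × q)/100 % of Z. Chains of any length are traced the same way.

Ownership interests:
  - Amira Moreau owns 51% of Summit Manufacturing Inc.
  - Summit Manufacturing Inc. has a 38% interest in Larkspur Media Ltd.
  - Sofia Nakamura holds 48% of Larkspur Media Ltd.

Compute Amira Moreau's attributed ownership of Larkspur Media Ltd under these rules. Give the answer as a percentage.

19.38%

Chain via Summit Manufacturing Inc. (R2): 51% × 38% = 19.38% of Larkspur Media Ltd.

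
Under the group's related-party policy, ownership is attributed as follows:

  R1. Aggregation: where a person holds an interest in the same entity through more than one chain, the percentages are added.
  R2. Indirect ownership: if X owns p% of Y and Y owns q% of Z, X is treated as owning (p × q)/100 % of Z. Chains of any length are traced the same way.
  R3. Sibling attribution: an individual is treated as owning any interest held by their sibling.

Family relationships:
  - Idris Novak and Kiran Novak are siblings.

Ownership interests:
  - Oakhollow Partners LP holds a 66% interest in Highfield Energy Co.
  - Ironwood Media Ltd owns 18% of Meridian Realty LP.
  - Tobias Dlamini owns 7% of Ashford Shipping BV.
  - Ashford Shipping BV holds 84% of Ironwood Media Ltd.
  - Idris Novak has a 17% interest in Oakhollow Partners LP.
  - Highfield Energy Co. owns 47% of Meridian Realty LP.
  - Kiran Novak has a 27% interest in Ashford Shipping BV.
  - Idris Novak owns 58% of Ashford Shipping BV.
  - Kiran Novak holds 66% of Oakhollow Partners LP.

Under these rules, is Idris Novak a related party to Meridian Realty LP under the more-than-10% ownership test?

By sibling attribution (R3), Idris Novak is treated as also owning Kiran Novak's interest in Ashford Shipping BV, giving 58% + 27% = 85%.
By sibling attribution (R3), Idris Novak is treated as also owning Kiran Novak's interest in Oakhollow Partners LP, giving 17% + 66% = 83%.
Chain via Ashford Shipping BV → Ironwood Media Ltd (R2): 85% × 84% × 18% = 12.852% of Meridian Realty LP.
Chain via Oakhollow Partners LP → Highfield Energy Co. (R2): 83% × 66% × 47% = 25.7466% of Meridian Realty LP.
Aggregating (R1): 12.852% + 25.7466% = 38.5986%.
38.5986% exceeds the 10% threshold, so Idris is a related party to Meridian Realty LP.

Yes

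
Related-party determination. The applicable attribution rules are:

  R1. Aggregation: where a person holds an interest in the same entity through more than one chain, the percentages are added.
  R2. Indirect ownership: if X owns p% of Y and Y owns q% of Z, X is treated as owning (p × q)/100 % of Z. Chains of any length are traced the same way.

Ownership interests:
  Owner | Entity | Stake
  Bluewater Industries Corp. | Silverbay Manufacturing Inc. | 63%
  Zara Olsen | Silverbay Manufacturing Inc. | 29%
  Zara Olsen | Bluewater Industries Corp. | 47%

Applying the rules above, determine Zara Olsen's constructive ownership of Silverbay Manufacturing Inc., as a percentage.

Chain via Bluewater Industries Corp. (R2): 47% × 63% = 29.61% of Silverbay Manufacturing Inc.
Direct interest in Silverbay Manufacturing Inc: 29%.
Aggregating (R1): 29.61% + 29% = 58.61%.

58.61%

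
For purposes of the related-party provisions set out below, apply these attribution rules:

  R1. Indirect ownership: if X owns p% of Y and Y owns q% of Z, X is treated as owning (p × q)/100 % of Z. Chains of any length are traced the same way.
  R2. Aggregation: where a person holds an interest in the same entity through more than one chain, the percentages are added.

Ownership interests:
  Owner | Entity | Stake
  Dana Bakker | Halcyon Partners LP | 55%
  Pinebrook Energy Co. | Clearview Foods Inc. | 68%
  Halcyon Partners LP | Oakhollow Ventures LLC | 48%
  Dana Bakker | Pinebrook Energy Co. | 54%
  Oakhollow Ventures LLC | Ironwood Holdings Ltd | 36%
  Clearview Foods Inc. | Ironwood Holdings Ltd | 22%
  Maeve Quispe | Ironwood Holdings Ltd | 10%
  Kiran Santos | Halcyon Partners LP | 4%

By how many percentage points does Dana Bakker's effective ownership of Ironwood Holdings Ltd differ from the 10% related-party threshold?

Chain via Pinebrook Energy Co. → Clearview Foods Inc. (R1): 54% × 68% × 22% = 8.0784% of Ironwood Holdings Ltd.
Chain via Halcyon Partners LP → Oakhollow Ventures LLC (R1): 55% × 48% × 36% = 9.504% of Ironwood Holdings Ltd.
Aggregating (R2): 8.0784% + 9.504% = 17.5824%.
17.5824% exceeds the 10% threshold by 7.5824 percentage points.

7.5824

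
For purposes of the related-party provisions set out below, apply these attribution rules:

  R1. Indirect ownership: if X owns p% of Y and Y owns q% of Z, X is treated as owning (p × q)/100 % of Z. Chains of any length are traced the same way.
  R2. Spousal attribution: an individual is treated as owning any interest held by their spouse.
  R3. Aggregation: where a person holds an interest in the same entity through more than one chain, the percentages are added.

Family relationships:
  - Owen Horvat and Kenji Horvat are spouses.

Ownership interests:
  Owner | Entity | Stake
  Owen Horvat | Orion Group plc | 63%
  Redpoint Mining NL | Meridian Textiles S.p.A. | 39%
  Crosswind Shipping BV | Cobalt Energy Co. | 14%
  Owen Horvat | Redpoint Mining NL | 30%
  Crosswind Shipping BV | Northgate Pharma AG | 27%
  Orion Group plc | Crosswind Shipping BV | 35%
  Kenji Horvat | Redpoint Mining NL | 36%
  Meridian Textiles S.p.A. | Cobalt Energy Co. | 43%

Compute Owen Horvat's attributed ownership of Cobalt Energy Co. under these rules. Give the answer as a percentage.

14.1552%

By spousal attribution (R2), Owen Horvat is treated as also owning Kenji Horvat's interest in Redpoint Mining NL, giving 30% + 36% = 66%.
Chain via Orion Group plc → Crosswind Shipping BV (R1): 63% × 35% × 14% = 3.087% of Cobalt Energy Co.
Chain via Redpoint Mining NL → Meridian Textiles S.p.A. (R1): 66% × 39% × 43% = 11.0682% of Cobalt Energy Co.
Aggregating (R3): 3.087% + 11.0682% = 14.1552%.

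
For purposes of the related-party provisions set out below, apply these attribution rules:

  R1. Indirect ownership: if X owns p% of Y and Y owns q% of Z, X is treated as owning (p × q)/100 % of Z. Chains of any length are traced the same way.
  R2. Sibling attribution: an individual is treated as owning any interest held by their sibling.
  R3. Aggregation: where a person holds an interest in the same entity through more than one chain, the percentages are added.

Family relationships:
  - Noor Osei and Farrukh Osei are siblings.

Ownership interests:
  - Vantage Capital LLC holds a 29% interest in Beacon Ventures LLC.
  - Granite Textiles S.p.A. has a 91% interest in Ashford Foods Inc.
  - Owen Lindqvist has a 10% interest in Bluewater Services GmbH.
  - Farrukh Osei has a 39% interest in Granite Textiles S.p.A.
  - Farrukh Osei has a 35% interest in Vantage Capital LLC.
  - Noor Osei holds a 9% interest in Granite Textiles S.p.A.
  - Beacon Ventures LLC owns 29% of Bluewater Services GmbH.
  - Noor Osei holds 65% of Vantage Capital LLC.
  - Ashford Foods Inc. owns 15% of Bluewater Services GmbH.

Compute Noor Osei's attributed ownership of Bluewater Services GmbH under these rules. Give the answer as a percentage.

By sibling attribution (R2), Noor Osei is treated as also owning Farrukh Osei's interest in Granite Textiles S.p.A, giving 9% + 39% = 48%.
By sibling attribution (R2), Noor Osei is treated as also owning Farrukh Osei's interest in Vantage Capital LLC, giving 65% + 35% = 100%.
Chain via Granite Textiles S.p.A. → Ashford Foods Inc. (R1): 48% × 91% × 15% = 6.552% of Bluewater Services GmbH.
Chain via Vantage Capital LLC → Beacon Ventures LLC (R1): 100% × 29% × 29% = 8.41% of Bluewater Services GmbH.
Aggregating (R3): 6.552% + 8.41% = 14.962%.

14.962%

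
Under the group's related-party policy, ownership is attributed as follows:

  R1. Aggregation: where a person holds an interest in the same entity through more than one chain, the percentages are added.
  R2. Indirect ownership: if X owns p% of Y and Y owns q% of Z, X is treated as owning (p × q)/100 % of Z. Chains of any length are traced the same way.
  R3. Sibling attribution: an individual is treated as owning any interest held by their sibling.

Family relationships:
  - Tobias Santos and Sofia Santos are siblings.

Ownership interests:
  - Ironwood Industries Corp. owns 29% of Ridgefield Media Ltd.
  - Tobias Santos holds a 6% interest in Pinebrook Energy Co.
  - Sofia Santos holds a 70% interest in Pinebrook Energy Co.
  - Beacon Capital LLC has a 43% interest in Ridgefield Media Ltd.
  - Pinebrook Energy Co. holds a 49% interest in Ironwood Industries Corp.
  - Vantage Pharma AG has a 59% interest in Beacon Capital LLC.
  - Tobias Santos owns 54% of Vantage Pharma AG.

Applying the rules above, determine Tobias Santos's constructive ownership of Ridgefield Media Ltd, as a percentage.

By sibling attribution (R3), Tobias Santos is treated as also owning Sofia Santos's interest in Pinebrook Energy Co, giving 6% + 70% = 76%.
Chain via Vantage Pharma AG → Beacon Capital LLC (R2): 54% × 59% × 43% = 13.6998% of Ridgefield Media Ltd.
Chain via Pinebrook Energy Co. → Ironwood Industries Corp. (R2): 76% × 49% × 29% = 10.7996% of Ridgefield Media Ltd.
Aggregating (R1): 13.6998% + 10.7996% = 24.4994%.

24.4994%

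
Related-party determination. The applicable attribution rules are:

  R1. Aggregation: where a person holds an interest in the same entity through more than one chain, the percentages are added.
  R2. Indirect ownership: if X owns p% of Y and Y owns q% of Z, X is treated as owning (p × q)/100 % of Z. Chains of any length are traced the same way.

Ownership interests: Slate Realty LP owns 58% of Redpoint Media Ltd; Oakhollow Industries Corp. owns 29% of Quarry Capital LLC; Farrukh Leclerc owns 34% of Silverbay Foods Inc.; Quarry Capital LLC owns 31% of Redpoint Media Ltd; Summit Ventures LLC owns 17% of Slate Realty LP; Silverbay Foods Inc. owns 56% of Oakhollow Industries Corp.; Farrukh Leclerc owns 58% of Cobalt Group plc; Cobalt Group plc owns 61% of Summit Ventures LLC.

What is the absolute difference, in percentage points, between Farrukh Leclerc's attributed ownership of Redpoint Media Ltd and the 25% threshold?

19.799836

Chain via Silverbay Foods Inc. → Oakhollow Industries Corp. → Quarry Capital LLC (R2): 34% × 56% × 29% × 31% = 1.711696% of Redpoint Media Ltd.
Chain via Cobalt Group plc → Summit Ventures LLC → Slate Realty LP (R2): 58% × 61% × 17% × 58% = 3.488468% of Redpoint Media Ltd.
Aggregating (R1): 1.711696% + 3.488468% = 5.200164%.
5.200164% falls short of the 25% threshold by 19.799836 percentage points.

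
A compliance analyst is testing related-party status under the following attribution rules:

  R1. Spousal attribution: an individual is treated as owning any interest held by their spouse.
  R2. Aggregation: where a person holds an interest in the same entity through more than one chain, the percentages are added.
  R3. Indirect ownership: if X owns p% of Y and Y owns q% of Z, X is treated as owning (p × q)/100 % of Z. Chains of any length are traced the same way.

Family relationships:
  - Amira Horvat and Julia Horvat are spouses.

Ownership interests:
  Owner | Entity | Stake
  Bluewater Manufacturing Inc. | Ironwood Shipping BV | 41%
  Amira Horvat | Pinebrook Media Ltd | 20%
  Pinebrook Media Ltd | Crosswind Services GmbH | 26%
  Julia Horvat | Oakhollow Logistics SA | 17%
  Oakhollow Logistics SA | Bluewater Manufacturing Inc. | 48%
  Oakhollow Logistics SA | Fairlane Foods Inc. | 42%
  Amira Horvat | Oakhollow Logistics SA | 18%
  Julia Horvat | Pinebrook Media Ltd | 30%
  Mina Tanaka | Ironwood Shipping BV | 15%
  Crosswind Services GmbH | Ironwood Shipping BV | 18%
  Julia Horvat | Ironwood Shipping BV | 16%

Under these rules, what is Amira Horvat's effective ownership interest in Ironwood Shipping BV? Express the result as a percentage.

By spousal attribution (R1), Amira Horvat is treated as also owning Julia Horvat's interest in Oakhollow Logistics SA, giving 18% + 17% = 35%.
By spousal attribution (R1), Amira Horvat is treated as also owning Julia Horvat's interest in Pinebrook Media Ltd, giving 20% + 30% = 50%.
By spousal attribution (R1), Amira Horvat is treated as owning Julia Horvat's 16% interest in Ironwood Shipping BV.
Chain via Oakhollow Logistics SA → Bluewater Manufacturing Inc. (R3): 35% × 48% × 41% = 6.888% of Ironwood Shipping BV.
Chain via Pinebrook Media Ltd → Crosswind Services GmbH (R3): 50% × 26% × 18% = 2.34% of Ironwood Shipping BV.
Direct interest in Ironwood Shipping BV: 16%.
Aggregating (R2): 6.888% + 2.34% + 16% = 25.228%.

25.228%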